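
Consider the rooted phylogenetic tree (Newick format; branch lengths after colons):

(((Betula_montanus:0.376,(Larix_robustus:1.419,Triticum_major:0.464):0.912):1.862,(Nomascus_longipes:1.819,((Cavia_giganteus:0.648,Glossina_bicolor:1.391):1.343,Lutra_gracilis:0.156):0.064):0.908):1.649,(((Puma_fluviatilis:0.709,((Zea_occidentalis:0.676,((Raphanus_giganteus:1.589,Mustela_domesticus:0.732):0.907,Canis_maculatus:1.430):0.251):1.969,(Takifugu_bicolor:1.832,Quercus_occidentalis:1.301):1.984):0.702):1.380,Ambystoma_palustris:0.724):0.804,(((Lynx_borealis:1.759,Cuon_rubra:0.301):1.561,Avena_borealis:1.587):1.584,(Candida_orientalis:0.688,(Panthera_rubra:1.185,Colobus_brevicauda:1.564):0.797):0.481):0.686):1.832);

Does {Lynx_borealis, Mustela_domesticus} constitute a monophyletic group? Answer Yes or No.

The MRCA of the listed taxa subtends (((Puma_fluviatilis,((Zea_occidentalis,((Raphanus_giganteus,Mustela_domesticus),Canis_maculatus)),(Takifugu_bicolor,Quercus_occidentalis))),Ambystoma_palustris),(((Lynx_borealis,Cuon_rubra),Avena_borealis),(Candida_orientalis,(Panthera_rubra,Colobus_brevicauda)))).
That clade also contains Ambystoma_palustris, Avena_borealis, Candida_orientalis, Canis_maculatus, Colobus_brevicauda, Cuon_rubra, Panthera_rubra, Puma_fluviatilis, Quercus_occidentalis, Raphanus_giganteus, Takifugu_bicolor, Zea_occidentalis, which are not in the proposed group, so the group is not monophyletic.

No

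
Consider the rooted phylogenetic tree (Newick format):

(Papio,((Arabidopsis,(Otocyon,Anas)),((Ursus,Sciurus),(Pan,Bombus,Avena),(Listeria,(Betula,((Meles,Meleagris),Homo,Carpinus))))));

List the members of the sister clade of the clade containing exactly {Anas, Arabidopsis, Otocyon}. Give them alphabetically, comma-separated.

Avena, Betula, Bombus, Carpinus, Homo, Listeria, Meleagris, Meles, Pan, Sciurus, Ursus

The clade containing exactly {Anas, Arabidopsis, Otocyon} attaches to the tree at the node subtending ((Arabidopsis,(Otocyon,Anas)),((Ursus,Sciurus),(Pan,Bombus,Avena),(Listeria,(Betula,((Meles,Meleagris),Homo,Carpinus))))).
The other lineage descending from that same node — the sister group — is ((Ursus,Sciurus),(Pan,Bombus,Avena),(Listeria,(Betula,((Meles,Meleagris),Homo,Carpinus)))); its 11 tips in alphabetical order are the answer.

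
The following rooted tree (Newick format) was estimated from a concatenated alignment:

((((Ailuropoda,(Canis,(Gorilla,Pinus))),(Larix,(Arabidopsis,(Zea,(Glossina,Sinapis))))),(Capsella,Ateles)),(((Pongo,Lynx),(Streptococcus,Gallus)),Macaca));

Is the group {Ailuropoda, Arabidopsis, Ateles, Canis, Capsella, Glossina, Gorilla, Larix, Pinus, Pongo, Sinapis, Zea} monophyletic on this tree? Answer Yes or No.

The MRCA of the listed taxa is the root, so the smallest clade containing them is the whole tree.
That clade also contains Gallus, Lynx, Macaca, Streptococcus, which are not in the proposed group, so the group is not monophyletic.

No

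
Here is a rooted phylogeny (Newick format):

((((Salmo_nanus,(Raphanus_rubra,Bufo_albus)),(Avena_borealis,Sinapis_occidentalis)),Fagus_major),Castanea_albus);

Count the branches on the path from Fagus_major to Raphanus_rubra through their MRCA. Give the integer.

5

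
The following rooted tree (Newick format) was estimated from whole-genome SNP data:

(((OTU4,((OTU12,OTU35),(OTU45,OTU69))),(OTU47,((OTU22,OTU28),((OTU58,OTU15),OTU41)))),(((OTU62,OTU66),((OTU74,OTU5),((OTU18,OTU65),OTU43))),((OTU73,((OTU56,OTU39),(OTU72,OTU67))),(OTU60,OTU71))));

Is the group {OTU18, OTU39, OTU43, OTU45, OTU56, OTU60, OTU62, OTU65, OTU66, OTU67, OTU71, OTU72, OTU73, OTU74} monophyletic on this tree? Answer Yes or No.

No

The MRCA of the listed taxa is the root, so the smallest clade containing them is the whole tree.
That clade also contains OTU12, OTU15, OTU22, OTU28, OTU35, OTU4, OTU41, OTU47, OTU5, OTU58, OTU69, which are not in the proposed group, so the group is not monophyletic.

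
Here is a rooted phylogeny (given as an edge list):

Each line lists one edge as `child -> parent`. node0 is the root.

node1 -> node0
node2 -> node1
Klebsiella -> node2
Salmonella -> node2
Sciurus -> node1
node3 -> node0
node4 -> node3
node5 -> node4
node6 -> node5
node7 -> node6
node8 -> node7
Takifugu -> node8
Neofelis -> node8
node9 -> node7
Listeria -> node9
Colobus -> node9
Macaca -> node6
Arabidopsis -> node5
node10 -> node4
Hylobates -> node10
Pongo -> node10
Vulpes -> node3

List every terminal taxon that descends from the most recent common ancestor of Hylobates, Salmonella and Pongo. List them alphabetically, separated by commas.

Arabidopsis, Colobus, Hylobates, Klebsiella, Listeria, Macaca, Neofelis, Pongo, Salmonella, Sciurus, Takifugu, Vulpes

Tracing Hylobates: it sits inside (Hylobates,Pongo).
Tracing Salmonella: it sits inside (Klebsiella,Salmonella).
Tracing Pongo: it sits inside (Hylobates,Pongo).
The smallest clade enclosing all 3 is the whole tree (their MRCA is the root), so the answer is all 12 tips in alphabetical order.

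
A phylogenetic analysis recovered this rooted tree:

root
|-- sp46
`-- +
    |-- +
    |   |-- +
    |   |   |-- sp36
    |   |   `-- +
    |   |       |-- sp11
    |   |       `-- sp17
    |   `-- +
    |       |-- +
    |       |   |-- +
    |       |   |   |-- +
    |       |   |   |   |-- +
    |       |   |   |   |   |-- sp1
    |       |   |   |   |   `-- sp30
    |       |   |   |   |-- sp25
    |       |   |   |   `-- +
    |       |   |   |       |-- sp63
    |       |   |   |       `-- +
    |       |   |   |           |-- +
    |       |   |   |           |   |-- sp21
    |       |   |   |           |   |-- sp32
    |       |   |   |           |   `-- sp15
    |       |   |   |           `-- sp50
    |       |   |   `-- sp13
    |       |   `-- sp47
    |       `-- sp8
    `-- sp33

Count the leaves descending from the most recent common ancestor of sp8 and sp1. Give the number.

11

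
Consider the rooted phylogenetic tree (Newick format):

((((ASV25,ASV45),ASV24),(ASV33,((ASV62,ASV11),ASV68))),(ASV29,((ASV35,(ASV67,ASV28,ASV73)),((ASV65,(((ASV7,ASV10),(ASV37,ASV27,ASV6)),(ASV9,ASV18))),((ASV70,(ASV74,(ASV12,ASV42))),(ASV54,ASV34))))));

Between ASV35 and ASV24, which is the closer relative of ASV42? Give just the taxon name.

ASV35

The MRCA of ASV42 and ASV35 subtends ((ASV35,(ASV67,ASV28,ASV73)),((ASV65,(((ASV7,ASV10),(ASV37,ASV27,ASV6)),(ASV9,ASV18))),((ASV70,(ASV74,(ASV12,ASV42))),(ASV54,ASV34)))) (18 taxa).
The MRCA of ASV42 and ASV24 is the root, subtending the entire tree (26 taxa).
The first is nested inside the second, so ASV42 shares a more recent common ancestor with ASV35.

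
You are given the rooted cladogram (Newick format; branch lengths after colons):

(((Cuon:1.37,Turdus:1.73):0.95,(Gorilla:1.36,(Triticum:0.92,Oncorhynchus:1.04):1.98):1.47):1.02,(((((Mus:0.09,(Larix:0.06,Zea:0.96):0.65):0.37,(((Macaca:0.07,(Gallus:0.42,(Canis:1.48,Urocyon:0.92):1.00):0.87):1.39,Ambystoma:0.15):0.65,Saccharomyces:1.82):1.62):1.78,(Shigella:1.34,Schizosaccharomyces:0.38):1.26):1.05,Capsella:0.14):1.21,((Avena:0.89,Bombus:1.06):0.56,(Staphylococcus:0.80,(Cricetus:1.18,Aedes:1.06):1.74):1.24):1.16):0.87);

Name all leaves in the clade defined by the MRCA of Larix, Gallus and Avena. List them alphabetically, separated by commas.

Aedes, Ambystoma, Avena, Bombus, Canis, Capsella, Cricetus, Gallus, Larix, Macaca, Mus, Saccharomyces, Schizosaccharomyces, Shigella, Staphylococcus, Urocyon, Zea

Tracing Larix: it sits inside (Larix,Zea).
Tracing Gallus: it sits inside (Gallus,(Canis,Urocyon)).
Tracing Avena: it sits inside (Avena,Bombus).
The smallest clade enclosing all 3 is (((((Mus,(Larix,Zea)),(((Macaca,(Gallus,(Canis,Urocyon))),Ambystoma),Saccharomyces)),(Shigella,Schizosaccharomyces)),Capsella),((Avena,Bombus),(Staphylococcus,(Cricetus,Aedes)))); the answer is its 17 terminal taxa in alphabetical order.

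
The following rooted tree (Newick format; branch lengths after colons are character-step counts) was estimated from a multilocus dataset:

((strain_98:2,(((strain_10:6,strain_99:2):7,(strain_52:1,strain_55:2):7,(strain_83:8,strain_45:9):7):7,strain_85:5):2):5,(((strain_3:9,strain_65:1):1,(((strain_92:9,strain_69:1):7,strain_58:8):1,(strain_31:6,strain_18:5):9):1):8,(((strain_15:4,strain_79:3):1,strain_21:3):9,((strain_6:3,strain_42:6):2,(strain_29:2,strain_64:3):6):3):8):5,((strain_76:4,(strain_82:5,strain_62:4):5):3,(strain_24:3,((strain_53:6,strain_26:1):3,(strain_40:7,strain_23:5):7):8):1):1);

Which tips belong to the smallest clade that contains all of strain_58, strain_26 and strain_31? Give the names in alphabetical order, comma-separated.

strain_10, strain_15, strain_18, strain_21, strain_23, strain_24, strain_26, strain_29, strain_3, strain_31, strain_40, strain_42, strain_45, strain_52, strain_53, strain_55, strain_58, strain_6, strain_62, strain_64, strain_65, strain_69, strain_76, strain_79, strain_82, strain_83, strain_85, strain_92, strain_98, strain_99

Tracing strain_58: it sits inside ((strain_92,strain_69),strain_58).
Tracing strain_26: it sits inside (strain_53,strain_26).
Tracing strain_31: it sits inside (strain_31,strain_18).
The smallest clade enclosing all 3 is the whole tree (their MRCA is the root), so the answer is all 30 tips in alphabetical order.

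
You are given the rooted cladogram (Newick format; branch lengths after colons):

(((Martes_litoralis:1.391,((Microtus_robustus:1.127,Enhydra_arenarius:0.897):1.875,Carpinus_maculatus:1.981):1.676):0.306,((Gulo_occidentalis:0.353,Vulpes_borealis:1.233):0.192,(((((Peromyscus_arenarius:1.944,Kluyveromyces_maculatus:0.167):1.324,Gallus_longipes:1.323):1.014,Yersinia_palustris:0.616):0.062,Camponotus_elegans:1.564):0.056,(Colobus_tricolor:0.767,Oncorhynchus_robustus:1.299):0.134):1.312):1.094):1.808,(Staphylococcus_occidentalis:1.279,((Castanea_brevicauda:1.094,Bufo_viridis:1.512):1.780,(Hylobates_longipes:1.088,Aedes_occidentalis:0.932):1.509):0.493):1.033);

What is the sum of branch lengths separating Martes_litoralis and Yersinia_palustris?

4.837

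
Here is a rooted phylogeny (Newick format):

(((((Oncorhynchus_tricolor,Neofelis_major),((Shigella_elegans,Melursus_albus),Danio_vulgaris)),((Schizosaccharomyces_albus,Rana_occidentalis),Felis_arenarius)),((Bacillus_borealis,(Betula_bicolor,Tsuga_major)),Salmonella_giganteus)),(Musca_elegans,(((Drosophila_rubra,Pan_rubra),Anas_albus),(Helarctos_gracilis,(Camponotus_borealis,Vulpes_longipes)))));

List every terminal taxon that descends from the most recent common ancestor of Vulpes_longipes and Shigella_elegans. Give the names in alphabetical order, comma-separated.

Tracing Vulpes_longipes: it sits inside (Camponotus_borealis,Vulpes_longipes).
Tracing Shigella_elegans: it sits inside (Shigella_elegans,Melursus_albus).
The smallest clade enclosing both is the whole tree (their MRCA is the root), so the answer is all 19 tips in alphabetical order.

Anas_albus, Bacillus_borealis, Betula_bicolor, Camponotus_borealis, Danio_vulgaris, Drosophila_rubra, Felis_arenarius, Helarctos_gracilis, Melursus_albus, Musca_elegans, Neofelis_major, Oncorhynchus_tricolor, Pan_rubra, Rana_occidentalis, Salmonella_giganteus, Schizosaccharomyces_albus, Shigella_elegans, Tsuga_major, Vulpes_longipes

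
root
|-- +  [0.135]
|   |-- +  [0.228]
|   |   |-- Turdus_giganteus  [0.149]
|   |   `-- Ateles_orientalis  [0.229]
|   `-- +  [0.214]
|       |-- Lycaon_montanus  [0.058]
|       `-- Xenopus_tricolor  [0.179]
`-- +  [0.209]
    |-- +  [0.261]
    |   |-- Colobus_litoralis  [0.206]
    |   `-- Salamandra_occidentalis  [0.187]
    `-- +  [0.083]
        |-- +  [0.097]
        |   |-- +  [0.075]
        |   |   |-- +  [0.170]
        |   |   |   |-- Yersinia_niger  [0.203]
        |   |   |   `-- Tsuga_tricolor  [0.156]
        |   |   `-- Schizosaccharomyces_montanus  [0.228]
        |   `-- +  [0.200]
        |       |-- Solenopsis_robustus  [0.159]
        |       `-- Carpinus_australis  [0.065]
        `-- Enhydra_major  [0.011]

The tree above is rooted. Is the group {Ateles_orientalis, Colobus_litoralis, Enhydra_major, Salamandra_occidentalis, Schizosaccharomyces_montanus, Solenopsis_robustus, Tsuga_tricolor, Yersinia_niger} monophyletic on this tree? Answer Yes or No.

The MRCA of the listed taxa is the root, so the smallest clade containing them is the whole tree.
That clade also contains Carpinus_australis, Lycaon_montanus, Turdus_giganteus, Xenopus_tricolor, which are not in the proposed group, so the group is not monophyletic.

No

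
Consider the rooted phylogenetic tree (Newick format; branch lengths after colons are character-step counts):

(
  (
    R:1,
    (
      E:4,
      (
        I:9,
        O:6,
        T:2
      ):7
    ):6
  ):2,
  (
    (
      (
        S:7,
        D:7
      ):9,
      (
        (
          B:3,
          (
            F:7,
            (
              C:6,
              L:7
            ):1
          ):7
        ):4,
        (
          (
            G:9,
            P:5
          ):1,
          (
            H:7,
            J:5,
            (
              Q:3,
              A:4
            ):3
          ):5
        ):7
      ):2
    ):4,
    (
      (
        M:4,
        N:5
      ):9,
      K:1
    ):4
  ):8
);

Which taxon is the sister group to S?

S attaches to the tree at the node subtending (S,D).
The other lineage descending from that same node — the sister group — is the single tip D.

D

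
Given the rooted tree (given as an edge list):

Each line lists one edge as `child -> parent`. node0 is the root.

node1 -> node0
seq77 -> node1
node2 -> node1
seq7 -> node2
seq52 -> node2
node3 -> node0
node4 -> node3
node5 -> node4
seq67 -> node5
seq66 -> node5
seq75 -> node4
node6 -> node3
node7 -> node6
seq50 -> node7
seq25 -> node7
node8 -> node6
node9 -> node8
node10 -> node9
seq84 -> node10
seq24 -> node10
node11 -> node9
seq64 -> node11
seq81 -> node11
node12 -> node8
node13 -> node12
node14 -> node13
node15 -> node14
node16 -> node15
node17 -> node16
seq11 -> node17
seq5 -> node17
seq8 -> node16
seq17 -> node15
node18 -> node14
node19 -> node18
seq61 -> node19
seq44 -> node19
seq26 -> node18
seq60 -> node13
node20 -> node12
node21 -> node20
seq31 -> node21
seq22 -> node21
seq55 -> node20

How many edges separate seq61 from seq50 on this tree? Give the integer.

The MRCA of seq61 and seq50 is the node subtending ((seq50,seq25),(((seq84,seq24),(seq64,seq81)),((((((seq11,seq5),seq8),seq17),((seq61,seq44),seq26)),seq60),((seq31,seq22),seq55)))).
From seq61 up to that node: 7 branches. From seq50 up to the same node: 2 branches. Total: 7 + 2 = 9.

9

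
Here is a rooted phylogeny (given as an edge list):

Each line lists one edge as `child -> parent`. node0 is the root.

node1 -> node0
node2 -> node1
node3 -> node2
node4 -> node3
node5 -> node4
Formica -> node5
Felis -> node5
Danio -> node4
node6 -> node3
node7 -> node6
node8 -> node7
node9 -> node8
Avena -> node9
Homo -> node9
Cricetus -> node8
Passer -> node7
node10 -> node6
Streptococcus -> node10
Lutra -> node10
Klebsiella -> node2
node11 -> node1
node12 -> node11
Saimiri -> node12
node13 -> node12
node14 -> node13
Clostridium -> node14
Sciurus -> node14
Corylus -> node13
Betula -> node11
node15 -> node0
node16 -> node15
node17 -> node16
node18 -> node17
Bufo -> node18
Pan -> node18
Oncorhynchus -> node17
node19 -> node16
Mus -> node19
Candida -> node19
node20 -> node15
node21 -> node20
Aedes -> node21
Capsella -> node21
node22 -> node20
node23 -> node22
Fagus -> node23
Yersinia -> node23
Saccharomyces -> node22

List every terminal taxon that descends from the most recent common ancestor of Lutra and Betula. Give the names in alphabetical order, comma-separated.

Avena, Betula, Clostridium, Corylus, Cricetus, Danio, Felis, Formica, Homo, Klebsiella, Lutra, Passer, Saimiri, Sciurus, Streptococcus

Tracing Lutra: it sits inside (Streptococcus,Lutra).
Tracing Betula: it sits inside ((Saimiri,((Clostridium,Sciurus),Corylus)),Betula).
The smallest clade enclosing both is (((((Formica,Felis),Danio),((((Avena,Homo),Cricetus),Passer),(Streptococcus,Lutra))),Klebsiella),((Saimiri,((Clostridium,Sciurus),Corylus)),Betula)); the answer is its 15 terminal taxa in alphabetical order.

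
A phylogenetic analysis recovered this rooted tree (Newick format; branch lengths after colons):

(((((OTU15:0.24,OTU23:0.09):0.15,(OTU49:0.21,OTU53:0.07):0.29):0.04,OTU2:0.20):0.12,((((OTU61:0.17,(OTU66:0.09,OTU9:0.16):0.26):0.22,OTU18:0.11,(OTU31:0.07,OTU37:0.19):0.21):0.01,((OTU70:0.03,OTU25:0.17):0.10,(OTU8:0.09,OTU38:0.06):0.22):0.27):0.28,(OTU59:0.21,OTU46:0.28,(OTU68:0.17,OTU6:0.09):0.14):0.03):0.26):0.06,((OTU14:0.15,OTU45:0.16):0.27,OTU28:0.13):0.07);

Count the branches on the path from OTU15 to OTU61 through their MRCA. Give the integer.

9

The MRCA of OTU15 and OTU61 is the node subtending ((((OTU15,OTU23),(OTU49,OTU53)),OTU2),((((OTU61,(OTU66,OTU9)),OTU18,(OTU31,OTU37)),((OTU70,OTU25),(OTU8,OTU38))),(OTU59,OTU46,(OTU68,OTU6)))).
From OTU15 up to that node: 4 branches. From OTU61 up to the same node: 5 branches. Total: 4 + 5 = 9.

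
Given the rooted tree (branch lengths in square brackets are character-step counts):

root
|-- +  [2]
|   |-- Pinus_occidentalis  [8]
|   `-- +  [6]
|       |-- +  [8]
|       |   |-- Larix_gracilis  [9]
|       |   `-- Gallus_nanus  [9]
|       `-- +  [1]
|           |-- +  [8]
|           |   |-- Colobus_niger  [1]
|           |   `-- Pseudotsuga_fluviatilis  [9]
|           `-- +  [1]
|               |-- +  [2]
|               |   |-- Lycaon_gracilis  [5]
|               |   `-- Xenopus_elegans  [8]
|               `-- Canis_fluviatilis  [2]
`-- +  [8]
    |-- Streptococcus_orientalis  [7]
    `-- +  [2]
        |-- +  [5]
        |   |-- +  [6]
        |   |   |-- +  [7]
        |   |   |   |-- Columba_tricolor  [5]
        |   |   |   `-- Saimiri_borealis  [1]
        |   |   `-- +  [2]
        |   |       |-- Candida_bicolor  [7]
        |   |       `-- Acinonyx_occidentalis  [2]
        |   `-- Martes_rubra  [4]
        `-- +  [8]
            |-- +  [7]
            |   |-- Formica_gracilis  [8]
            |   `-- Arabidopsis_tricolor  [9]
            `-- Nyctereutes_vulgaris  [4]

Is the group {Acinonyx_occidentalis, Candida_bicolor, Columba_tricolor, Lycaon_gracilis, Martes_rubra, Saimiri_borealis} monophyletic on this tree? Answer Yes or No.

No

The MRCA of the listed taxa is the root, so the smallest clade containing them is the whole tree.
That clade also contains Arabidopsis_tricolor, Canis_fluviatilis, Colobus_niger, Formica_gracilis, Gallus_nanus, Larix_gracilis, Nyctereutes_vulgaris, Pinus_occidentalis, Pseudotsuga_fluviatilis, Streptococcus_orientalis, Xenopus_elegans, which are not in the proposed group, so the group is not monophyletic.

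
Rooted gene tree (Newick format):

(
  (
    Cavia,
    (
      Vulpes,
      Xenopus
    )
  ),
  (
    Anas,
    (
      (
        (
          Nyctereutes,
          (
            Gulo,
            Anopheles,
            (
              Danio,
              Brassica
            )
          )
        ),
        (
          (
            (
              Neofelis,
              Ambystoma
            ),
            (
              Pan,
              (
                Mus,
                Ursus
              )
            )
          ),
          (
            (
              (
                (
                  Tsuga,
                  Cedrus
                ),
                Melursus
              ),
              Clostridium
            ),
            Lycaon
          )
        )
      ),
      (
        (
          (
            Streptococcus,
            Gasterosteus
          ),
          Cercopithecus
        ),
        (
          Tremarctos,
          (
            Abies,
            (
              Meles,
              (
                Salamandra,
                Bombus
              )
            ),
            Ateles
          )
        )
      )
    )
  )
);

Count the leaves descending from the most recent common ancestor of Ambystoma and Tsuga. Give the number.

10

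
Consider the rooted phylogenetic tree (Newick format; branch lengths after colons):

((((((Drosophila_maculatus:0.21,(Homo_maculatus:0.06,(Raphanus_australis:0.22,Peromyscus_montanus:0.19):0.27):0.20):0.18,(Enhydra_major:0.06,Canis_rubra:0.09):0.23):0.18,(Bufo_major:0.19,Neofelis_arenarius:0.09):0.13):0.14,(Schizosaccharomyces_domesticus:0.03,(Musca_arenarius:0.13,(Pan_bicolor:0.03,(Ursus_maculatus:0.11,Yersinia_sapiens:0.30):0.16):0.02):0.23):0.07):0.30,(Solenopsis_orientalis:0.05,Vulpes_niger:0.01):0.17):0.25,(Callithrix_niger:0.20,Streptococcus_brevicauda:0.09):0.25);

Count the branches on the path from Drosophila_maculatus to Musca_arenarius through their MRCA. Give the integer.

The MRCA of Drosophila_maculatus and Musca_arenarius is the node subtending ((((Drosophila_maculatus,(Homo_maculatus,(Raphanus_australis,Peromyscus_montanus))),(Enhydra_major,Canis_rubra)),(Bufo_major,Neofelis_arenarius)),(Schizosaccharomyces_domesticus,(Musca_arenarius,(Pan_bicolor,(Ursus_maculatus,Yersinia_sapiens))))).
From Drosophila_maculatus up to that node: 4 branches. From Musca_arenarius up to the same node: 3 branches. Total: 4 + 3 = 7.

7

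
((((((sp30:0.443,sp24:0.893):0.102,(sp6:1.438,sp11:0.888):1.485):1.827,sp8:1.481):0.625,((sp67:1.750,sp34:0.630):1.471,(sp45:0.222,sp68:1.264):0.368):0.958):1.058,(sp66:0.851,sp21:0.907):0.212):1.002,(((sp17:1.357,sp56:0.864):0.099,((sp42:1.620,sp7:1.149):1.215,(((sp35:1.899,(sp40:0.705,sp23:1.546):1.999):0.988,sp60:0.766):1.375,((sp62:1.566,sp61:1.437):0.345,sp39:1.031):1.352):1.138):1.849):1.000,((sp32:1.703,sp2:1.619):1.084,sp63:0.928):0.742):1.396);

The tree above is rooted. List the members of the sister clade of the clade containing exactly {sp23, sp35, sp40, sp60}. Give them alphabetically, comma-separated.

sp39, sp61, sp62

The clade containing exactly {sp23, sp35, sp40, sp60} attaches to the tree at the node subtending (((sp35,(sp40,sp23)),sp60),((sp62,sp61),sp39)).
The other lineage descending from that same node — the sister group — is ((sp62,sp61),sp39); its 3 tips in alphabetical order are the answer.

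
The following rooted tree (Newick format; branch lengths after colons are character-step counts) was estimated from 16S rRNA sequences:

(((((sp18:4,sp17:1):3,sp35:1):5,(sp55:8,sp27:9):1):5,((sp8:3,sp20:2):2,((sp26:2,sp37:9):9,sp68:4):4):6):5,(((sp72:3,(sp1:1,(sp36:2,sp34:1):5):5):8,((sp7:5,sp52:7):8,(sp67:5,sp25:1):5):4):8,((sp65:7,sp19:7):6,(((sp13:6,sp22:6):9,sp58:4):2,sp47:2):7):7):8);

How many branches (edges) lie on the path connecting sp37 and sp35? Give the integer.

The MRCA of sp37 and sp35 is the node subtending ((((sp18,sp17),sp35),(sp55,sp27)),((sp8,sp20),((sp26,sp37),sp68))).
From sp37 up to that node: 4 branches. From sp35 up to the same node: 3 branches. Total: 4 + 3 = 7.

7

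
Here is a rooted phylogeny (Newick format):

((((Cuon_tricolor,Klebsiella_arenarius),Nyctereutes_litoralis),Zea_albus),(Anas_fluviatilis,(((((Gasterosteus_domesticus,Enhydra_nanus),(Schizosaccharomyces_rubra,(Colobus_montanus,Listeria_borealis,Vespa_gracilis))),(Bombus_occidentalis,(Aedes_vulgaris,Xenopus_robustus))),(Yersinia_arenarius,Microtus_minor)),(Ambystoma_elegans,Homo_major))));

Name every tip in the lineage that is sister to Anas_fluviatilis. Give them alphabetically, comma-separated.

Anas_fluviatilis attaches to the tree at the node subtending (Anas_fluviatilis,(((((Gasterosteus_domesticus,Enhydra_nanus),(Schizosaccharomyces_rubra,(Colobus_montanus,Listeria_borealis,Vespa_gracilis))),(Bombus_occidentalis,(Aedes_vulgaris,Xenopus_robustus))),(Yersinia_arenarius,Microtus_minor)),(Ambystoma_elegans,Homo_major))).
The other lineage descending from that same node — the sister group — is (((((Gasterosteus_domesticus,Enhydra_nanus),(Schizosaccharomyces_rubra,(Colobus_montanus,Listeria_borealis,Vespa_gracilis))),(Bombus_occidentalis,(Aedes_vulgaris,Xenopus_robustus))),(Yersinia_arenarius,Microtus_minor)),(Ambystoma_elegans,Homo_major)); its 13 tips in alphabetical order are the answer.

Aedes_vulgaris, Ambystoma_elegans, Bombus_occidentalis, Colobus_montanus, Enhydra_nanus, Gasterosteus_domesticus, Homo_major, Listeria_borealis, Microtus_minor, Schizosaccharomyces_rubra, Vespa_gracilis, Xenopus_robustus, Yersinia_arenarius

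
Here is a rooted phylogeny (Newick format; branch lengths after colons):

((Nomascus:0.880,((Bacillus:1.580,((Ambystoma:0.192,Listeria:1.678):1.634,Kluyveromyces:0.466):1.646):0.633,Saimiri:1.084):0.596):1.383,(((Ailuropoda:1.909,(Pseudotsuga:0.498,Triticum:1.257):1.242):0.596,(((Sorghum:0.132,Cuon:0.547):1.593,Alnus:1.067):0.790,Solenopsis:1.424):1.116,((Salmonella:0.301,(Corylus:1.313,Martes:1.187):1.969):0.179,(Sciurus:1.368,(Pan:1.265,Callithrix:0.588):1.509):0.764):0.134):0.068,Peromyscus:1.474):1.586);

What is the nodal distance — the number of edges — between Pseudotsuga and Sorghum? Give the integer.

7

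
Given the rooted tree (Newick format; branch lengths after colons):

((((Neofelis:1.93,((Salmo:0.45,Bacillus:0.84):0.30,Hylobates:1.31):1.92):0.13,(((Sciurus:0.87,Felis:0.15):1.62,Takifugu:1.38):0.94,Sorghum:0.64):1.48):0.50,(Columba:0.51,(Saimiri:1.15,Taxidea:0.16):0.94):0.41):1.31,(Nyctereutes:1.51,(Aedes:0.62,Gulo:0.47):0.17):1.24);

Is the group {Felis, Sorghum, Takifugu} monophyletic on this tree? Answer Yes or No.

The MRCA of the listed taxa subtends (((Sciurus,Felis),Takifugu),Sorghum).
That clade also contains Sciurus, which is not in the proposed group, so the group is not monophyletic.

No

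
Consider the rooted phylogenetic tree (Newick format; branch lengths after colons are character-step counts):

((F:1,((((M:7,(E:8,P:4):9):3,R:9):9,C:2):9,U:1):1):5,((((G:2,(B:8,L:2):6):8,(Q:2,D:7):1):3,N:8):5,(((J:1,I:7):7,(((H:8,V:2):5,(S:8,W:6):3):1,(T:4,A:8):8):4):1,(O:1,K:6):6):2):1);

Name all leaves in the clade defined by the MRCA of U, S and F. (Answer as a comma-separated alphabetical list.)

Tracing U: it sits inside ((((M,(E,P)),R),C),U).
Tracing S: it sits inside (S,W).
Tracing F: it sits inside (F,((((M,(E,P)),R),C),U)).
The smallest clade enclosing all 3 is the whole tree (their MRCA is the root), so the answer is all 23 tips in alphabetical order.

A, B, C, D, E, F, G, H, I, J, K, L, M, N, O, P, Q, R, S, T, U, V, W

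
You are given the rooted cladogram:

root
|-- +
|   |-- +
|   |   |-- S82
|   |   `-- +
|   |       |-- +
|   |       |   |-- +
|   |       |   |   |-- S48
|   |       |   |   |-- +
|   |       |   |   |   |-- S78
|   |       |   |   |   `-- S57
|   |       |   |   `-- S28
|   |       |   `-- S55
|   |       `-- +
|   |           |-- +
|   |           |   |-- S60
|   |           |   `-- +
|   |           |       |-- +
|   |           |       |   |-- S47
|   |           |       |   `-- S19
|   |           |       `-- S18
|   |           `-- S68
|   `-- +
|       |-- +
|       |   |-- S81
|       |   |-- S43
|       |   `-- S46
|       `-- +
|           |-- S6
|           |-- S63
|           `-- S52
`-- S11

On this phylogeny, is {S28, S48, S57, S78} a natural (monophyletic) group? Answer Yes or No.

Yes

The most recent common ancestor of these taxa subtends (S48,(S78,S57),S28).
That clade has exactly 4 tips — every listed taxon and nothing else — so the group is monophyletic.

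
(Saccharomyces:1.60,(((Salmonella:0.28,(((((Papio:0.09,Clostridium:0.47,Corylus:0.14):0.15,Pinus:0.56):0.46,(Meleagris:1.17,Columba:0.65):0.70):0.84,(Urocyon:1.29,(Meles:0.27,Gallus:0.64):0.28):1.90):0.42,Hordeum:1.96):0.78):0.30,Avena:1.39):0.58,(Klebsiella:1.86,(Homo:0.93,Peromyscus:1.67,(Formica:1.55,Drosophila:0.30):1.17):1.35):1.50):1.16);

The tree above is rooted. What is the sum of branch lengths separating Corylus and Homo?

The path runs Corylus → … → MRCA → … → Homo; the MRCA is the node subtending (((Salmonella,(((((Papio,Clostridium,Corylus),Pinus),(Meleagris,Columba)),(Urocyon,(Meles,Gallus))),Hordeum)),Avena),(Klebsiella,(Homo,Peromyscus,(Formica,Drosophila)))).
Branch lengths along that path: 0.14 + 0.15 + 0.46 + 0.84 + 0.42 + 0.78 + 0.30 + 0.58 + 1.50 + 1.35 + 0.93 = 7.45.

7.45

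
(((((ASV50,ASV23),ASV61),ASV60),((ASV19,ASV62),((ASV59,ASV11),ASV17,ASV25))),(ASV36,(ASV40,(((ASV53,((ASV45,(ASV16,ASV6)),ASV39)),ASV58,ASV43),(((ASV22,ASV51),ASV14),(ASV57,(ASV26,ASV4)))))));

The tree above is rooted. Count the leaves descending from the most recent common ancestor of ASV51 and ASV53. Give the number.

13

The MRCA of ASV51 and ASV53 is the node subtending (((ASV53,((ASV45,(ASV16,ASV6)),ASV39)),ASV58,ASV43),(((ASV22,ASV51),ASV14),(ASV57,(ASV26,ASV4)))).
That clade contains 13 terminal taxa: ASV14, ASV16, ASV22, ASV26, ASV39, ASV4, ASV43, ASV45, ASV51, ASV53, ASV57, ASV58, ASV6.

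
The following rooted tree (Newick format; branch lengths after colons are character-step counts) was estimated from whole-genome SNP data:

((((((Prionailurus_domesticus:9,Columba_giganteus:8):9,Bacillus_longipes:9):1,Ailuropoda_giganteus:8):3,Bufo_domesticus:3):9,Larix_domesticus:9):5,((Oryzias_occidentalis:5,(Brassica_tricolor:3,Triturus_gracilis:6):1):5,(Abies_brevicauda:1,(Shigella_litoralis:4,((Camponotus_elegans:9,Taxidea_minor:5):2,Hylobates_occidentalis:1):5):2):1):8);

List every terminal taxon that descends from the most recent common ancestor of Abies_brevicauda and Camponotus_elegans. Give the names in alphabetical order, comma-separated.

Tracing Abies_brevicauda: it sits inside (Abies_brevicauda,(Shigella_litoralis,((Camponotus_elegans,Taxidea_minor),Hylobates_occidentalis))).
Tracing Camponotus_elegans: it sits inside (Camponotus_elegans,Taxidea_minor).
The smallest clade enclosing both is (Abies_brevicauda,(Shigella_litoralis,((Camponotus_elegans,Taxidea_minor),Hylobates_occidentalis))); the answer is its 5 terminal taxa in alphabetical order.

Abies_brevicauda, Camponotus_elegans, Hylobates_occidentalis, Shigella_litoralis, Taxidea_minor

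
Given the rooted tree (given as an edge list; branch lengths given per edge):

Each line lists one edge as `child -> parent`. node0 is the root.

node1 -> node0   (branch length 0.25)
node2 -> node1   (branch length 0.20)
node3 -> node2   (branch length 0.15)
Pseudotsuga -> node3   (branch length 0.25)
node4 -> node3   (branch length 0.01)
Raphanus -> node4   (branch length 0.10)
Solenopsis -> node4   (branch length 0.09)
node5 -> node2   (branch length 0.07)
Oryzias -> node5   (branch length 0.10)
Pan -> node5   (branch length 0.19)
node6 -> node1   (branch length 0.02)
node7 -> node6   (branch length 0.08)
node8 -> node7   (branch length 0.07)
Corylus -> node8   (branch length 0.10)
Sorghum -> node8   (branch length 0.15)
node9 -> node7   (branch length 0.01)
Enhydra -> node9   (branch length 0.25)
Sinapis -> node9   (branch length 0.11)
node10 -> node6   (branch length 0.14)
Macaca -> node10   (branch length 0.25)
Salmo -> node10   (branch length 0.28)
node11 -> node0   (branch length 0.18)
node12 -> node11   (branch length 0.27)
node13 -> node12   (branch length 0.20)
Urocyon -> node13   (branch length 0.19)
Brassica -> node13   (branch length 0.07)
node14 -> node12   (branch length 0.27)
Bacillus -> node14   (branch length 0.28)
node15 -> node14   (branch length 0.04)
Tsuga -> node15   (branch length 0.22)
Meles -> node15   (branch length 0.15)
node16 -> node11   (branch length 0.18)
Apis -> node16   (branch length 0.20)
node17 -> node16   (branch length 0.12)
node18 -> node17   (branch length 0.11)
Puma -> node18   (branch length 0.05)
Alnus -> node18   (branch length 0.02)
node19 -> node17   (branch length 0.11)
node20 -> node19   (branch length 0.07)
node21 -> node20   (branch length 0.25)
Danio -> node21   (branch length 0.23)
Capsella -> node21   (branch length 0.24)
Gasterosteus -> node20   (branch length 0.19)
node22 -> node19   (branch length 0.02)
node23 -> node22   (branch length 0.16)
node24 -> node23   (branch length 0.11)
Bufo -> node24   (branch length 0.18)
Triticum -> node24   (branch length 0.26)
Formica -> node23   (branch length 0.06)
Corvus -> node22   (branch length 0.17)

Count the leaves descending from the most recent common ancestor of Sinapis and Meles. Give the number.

The MRCA of Sinapis and Meles is the root, so the clade is the entire tree.
That clade contains 26 terminal taxa: Alnus, Apis, Bacillus, Brassica, Bufo, Capsella, Corvus, Corylus, Danio, Enhydra, Formica, Gasterosteus, Macaca, Meles, Oryzias, Pan, Pseudotsuga, Puma, Raphanus, Salmo, Sinapis, Solenopsis, Sorghum, Triticum, Tsuga, Urocyon.

26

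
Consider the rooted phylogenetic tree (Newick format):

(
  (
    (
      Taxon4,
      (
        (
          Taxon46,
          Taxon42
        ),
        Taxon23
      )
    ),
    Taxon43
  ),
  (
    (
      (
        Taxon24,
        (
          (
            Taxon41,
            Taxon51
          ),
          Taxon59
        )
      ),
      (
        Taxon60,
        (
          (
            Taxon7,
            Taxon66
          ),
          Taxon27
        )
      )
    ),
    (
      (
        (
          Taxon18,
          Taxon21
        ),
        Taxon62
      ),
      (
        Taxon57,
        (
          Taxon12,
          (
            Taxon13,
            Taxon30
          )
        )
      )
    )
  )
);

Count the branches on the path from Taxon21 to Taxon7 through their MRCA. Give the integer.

9

The MRCA of Taxon21 and Taxon7 is the node subtending (((Taxon24,((Taxon41,Taxon51),Taxon59)),(Taxon60,((Taxon7,Taxon66),Taxon27))),(((Taxon18,Taxon21),Taxon62),(Taxon57,(Taxon12,(Taxon13,Taxon30))))).
From Taxon21 up to that node: 4 branches. From Taxon7 up to the same node: 5 branches. Total: 4 + 5 = 9.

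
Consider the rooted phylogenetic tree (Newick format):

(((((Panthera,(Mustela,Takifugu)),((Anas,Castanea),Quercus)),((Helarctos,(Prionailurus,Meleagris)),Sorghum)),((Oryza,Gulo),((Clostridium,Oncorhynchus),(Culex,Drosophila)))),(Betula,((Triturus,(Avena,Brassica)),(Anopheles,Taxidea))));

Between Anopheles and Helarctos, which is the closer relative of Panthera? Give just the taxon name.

Helarctos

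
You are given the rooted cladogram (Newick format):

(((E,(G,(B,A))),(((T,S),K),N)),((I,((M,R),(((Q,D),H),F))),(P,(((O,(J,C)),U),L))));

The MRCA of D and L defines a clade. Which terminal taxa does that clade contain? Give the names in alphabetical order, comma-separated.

Tracing D: it sits inside (Q,D).
Tracing L: it sits inside (((O,(J,C)),U),L).
The smallest clade enclosing both is ((I,((M,R),(((Q,D),H),F))),(P,(((O,(J,C)),U),L))); the answer is its 13 terminal taxa in alphabetical order.

C, D, F, H, I, J, L, M, O, P, Q, R, U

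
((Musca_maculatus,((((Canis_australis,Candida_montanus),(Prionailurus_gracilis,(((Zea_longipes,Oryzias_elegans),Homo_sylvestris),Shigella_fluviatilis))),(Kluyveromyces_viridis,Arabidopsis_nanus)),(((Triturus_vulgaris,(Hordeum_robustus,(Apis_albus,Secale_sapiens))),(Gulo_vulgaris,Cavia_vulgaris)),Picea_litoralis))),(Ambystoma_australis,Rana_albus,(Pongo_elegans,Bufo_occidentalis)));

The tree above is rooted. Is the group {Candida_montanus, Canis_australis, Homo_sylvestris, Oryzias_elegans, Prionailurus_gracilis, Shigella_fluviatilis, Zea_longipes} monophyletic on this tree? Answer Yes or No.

Yes

The most recent common ancestor of these taxa subtends ((Canis_australis,Candida_montanus),(Prionailurus_gracilis,(((Zea_longipes,Oryzias_elegans),Homo_sylvestris),Shigella_fluviatilis))).
That clade has exactly 7 tips — every listed taxon and nothing else — so the group is monophyletic.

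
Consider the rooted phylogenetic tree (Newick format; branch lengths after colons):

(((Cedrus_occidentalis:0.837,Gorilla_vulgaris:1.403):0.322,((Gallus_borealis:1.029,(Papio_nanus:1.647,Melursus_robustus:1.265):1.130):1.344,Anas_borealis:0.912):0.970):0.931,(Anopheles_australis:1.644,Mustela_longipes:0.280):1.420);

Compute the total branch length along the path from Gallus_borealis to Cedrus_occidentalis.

4.502

The path runs Gallus_borealis → … → MRCA → … → Cedrus_occidentalis; the MRCA is the node subtending ((Cedrus_occidentalis,Gorilla_vulgaris),((Gallus_borealis,(Papio_nanus,Melursus_robustus)),Anas_borealis)).
Branch lengths along that path: 1.029 + 1.344 + 0.970 + 0.322 + 0.837 = 4.502.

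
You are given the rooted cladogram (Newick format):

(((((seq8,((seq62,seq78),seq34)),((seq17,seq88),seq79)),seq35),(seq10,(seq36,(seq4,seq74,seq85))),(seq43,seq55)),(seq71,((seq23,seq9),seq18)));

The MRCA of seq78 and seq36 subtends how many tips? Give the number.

15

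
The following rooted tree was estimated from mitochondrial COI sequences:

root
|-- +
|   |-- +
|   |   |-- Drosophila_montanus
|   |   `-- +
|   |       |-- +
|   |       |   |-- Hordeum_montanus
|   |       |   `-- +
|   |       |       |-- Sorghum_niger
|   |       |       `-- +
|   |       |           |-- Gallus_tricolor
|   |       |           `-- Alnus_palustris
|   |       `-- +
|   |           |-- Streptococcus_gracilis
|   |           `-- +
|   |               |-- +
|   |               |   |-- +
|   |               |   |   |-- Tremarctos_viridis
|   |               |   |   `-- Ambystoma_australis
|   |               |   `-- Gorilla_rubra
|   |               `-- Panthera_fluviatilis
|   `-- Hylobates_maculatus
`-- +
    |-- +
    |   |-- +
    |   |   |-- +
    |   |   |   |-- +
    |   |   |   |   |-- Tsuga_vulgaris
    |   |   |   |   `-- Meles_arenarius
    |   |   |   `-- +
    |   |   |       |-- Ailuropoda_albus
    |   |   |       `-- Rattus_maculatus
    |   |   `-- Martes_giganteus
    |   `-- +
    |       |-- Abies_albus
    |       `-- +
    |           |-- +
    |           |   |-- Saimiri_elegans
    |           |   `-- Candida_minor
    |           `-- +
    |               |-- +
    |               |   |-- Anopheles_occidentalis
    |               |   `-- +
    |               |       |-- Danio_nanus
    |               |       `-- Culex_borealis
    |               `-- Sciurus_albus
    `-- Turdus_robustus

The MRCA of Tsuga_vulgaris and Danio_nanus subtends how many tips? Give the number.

The MRCA of Tsuga_vulgaris and Danio_nanus is the node subtending ((((Tsuga_vulgaris,Meles_arenarius),(Ailuropoda_albus,Rattus_maculatus)),Martes_giganteus),(Abies_albus,((Saimiri_elegans,Candida_minor),((Anopheles_occidentalis,(Danio_nanus,Culex_borealis)),Sciurus_albus)))).
That clade contains 12 terminal taxa: Abies_albus, Ailuropoda_albus, Anopheles_occidentalis, Candida_minor, Culex_borealis, Danio_nanus, Martes_giganteus, Meles_arenarius, Rattus_maculatus, Saimiri_elegans, Sciurus_albus, Tsuga_vulgaris.

12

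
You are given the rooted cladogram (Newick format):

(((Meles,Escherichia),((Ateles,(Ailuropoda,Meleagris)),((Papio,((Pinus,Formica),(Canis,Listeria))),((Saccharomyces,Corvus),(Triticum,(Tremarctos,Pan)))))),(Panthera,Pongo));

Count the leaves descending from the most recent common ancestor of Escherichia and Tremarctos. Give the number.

15

The MRCA of Escherichia and Tremarctos is the node subtending ((Meles,Escherichia),((Ateles,(Ailuropoda,Meleagris)),((Papio,((Pinus,Formica),(Canis,Listeria))),((Saccharomyces,Corvus),(Triticum,(Tremarctos,Pan)))))).
That clade contains 15 terminal taxa: Ailuropoda, Ateles, Canis, Corvus, Escherichia, Formica, Listeria, Meleagris, Meles, Pan, Papio, Pinus, Saccharomyces, Tremarctos, Triticum.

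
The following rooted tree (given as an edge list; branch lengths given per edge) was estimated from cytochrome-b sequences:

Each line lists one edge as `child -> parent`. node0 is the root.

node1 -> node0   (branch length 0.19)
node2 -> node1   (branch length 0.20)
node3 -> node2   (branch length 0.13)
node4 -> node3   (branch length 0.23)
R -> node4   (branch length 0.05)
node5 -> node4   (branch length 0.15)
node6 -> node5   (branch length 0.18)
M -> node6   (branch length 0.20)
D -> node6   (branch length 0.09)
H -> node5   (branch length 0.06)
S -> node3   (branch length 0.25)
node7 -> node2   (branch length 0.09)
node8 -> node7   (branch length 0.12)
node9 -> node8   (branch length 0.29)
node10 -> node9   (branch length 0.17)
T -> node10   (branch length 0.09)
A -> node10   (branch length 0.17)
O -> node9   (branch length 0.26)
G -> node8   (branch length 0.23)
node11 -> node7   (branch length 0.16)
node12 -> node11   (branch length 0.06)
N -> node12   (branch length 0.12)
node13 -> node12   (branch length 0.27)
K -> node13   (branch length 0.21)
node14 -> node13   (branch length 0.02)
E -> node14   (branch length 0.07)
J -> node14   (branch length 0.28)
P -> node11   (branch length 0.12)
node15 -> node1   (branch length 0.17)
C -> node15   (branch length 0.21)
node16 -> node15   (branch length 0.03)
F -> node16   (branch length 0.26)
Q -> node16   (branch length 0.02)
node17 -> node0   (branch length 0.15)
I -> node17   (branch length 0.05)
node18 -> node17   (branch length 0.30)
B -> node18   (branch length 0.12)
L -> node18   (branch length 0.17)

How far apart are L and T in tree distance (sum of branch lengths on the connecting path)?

1.77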